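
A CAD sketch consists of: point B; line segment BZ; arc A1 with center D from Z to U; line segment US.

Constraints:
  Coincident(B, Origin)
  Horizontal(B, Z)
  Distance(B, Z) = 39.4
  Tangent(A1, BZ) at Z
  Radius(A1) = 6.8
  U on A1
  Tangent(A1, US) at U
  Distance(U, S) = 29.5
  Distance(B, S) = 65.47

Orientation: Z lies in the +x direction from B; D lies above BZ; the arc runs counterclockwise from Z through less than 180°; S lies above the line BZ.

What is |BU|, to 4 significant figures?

45.78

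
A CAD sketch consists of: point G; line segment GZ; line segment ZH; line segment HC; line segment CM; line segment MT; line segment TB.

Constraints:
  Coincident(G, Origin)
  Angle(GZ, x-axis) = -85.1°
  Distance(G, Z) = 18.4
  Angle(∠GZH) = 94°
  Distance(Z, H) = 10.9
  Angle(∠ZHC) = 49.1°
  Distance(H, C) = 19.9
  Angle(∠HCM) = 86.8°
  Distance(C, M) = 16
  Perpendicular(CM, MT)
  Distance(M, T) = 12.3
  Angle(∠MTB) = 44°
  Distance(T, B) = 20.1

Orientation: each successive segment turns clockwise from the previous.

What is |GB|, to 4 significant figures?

4.964

G is at the origin; GZ runs at -85.1° with length 18.4, so Z = (1.572, -18.33). ∠GZH = 94.0° gives ZH at -171.1° from the x-axis; with |ZH| = 10.9, H = (-9.197, -20.02). ∠ZHC = 49.1° gives HC at 58.00° from the x-axis; with |HC| = 19.9, C = (1.348, -3.143). ∠HCM = 86.8° gives CM at -35.20° from the x-axis; with |CM| = 16.0, M = (14.42, -12.37). CM ⟂ MT, so MT runs at -125.2°; with |MT| = 12.3, T = (7.333, -22.42). ∠MTB = 44.0° gives TB at 98.80° from the x-axis; with |TB| = 20.1, B = (4.257, -2.553). Then |GB| = |B − G| = 4.964.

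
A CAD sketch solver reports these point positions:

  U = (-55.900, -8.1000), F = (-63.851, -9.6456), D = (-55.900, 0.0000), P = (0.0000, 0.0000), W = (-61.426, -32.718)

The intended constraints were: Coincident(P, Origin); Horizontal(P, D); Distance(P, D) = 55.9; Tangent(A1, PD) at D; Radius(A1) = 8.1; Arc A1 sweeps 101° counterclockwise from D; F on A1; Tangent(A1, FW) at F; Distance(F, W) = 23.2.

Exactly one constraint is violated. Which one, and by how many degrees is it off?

Tangent(A1, FW) at F — off by 5.00°.

P = (0.00, 0.00) ✓; P.y = 0.00, D.y = 0.00 ✓; |PD| = 55.90 ✓; ∠(UD, DP) = 90.00° ✓; |UD| = 8.100 ✓; bearing(U→F) − bearing(U→D) = 101.0° ✓; |UF| = 8.100 ✓; ∠(UF, FW) = 95.00° ✗; |FW| = 23.20 ✓.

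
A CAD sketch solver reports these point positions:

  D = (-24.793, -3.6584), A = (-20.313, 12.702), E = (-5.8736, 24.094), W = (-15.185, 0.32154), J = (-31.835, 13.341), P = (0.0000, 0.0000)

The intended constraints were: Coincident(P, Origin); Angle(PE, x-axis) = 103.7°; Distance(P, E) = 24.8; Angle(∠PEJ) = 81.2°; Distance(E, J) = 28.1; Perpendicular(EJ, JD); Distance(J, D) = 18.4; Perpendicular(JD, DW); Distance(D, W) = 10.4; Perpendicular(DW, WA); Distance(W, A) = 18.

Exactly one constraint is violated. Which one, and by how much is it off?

Distance(W, A) = 18 — off by 4.60.

P = (0.00, 0.00) ✓; PE at 103.7° ✓; |PE| = 24.80 ✓; ∠PEJ = 81.20° ✓; |EJ| = 28.10 ✓; ∠(EJ, JD) = 90.00° ✓; |JD| = 18.40 ✓; ∠(JD, DW) = 90.00° ✓; |DW| = 10.40 ✓; ∠(DW, WA) = 90.00° ✓; |WA| = 13.40 ✗.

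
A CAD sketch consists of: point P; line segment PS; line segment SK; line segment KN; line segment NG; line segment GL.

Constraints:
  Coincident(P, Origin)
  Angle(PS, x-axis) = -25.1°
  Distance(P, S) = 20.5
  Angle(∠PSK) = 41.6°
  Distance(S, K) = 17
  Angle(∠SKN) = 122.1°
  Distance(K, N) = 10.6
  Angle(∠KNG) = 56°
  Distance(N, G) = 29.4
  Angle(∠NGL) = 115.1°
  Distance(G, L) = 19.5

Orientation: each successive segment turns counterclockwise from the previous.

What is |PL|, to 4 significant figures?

37.94

P is at the origin; PS runs at -25.1° with length 20.5, so S = (18.56, -8.696). ∠PSK = 41.6° gives SK at 113.3° from the x-axis; with |SK| = 17.0, K = (11.84, 6.918). ∠SKN = 122.1° gives KN at 171.2° from the x-axis; with |KN| = 10.6, N = (1.365, 8.539). ∠KNG = 56.0° gives NG at -64.80° from the x-axis; with |NG| = 29.4, G = (13.88, -18.06). ∠NGL = 115.1° gives GL at 0.1000° from the x-axis; with |GL| = 19.5, L = (33.38, -18.03). Then |PL| = |L − P| = 37.94.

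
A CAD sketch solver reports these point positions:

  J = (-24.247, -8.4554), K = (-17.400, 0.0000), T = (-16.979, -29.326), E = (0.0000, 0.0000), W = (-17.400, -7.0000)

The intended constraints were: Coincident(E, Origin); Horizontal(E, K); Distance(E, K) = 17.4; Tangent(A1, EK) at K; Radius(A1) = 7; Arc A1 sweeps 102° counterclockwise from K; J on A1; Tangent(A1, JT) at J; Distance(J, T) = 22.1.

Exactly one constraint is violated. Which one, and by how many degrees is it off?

Tangent(A1, JT) at J — off by 7.20°.

E = (0.00, 0.00) ✓; E.y = 0.00, K.y = 0.00 ✓; |EK| = 17.40 ✓; ∠(WK, KE) = 90.00° ✓; |WK| = 7.000 ✓; bearing(W→J) − bearing(W→K) = 102.0° ✓; |WJ| = 7.000 ✓; ∠(WJ, JT) = 82.80° ✗; |JT| = 22.10 ✓.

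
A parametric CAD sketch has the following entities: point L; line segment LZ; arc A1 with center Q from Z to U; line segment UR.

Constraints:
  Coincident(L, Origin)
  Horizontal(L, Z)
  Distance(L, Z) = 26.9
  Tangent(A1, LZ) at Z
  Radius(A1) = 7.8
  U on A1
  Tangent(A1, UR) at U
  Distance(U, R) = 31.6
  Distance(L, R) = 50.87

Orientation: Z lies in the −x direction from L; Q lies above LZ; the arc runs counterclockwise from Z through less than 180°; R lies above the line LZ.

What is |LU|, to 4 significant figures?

22.38

L is at the origin; L and Z share the same y with |LZ| = 26.9 and Z on the −x side, so Z = (-26.90, 0.000). Since A1 is tangent to LZ there, QZ ⟂ LZ, so Q = Z + (0, 7.8) = (-26.90, 7.800). Since QU ⟂ UR (tangency), |QR| = √(7.8² + 31.6²) = 32.55 regardless of where U sits on A1. So R lies on both circle(L, 50.87) and circle(Q, 32.55); the above-LZ intersection is R = (-31.38, 40.04). U is the foot of the tangent from R: U = (-19.66, 10.69).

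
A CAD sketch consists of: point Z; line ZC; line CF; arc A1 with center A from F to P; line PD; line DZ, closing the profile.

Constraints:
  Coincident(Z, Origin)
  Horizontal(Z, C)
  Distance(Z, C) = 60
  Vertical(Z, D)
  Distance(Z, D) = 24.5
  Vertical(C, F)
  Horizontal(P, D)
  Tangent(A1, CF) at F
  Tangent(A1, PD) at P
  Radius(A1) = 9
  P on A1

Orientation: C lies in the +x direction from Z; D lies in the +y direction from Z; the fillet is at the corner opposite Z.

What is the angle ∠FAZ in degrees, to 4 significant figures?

163.1°

The virtual corner opposite Z is at (60.00, 24.50). Since A1 is tangent to CF there, AF ⟂ CF and tangency of A1 to PD means the radius AP is perpendicular to PD, with radius 9.0, so the center A sits 9.0 in from both sides at A = (51.00, 15.50). That places the tangent points at F = (60.00, 15.50) on CF and P = (51.00, 24.50) on PD. Then cos ∠FAZ = AF·AZ / (|AF||AZ|), giving 163.1°.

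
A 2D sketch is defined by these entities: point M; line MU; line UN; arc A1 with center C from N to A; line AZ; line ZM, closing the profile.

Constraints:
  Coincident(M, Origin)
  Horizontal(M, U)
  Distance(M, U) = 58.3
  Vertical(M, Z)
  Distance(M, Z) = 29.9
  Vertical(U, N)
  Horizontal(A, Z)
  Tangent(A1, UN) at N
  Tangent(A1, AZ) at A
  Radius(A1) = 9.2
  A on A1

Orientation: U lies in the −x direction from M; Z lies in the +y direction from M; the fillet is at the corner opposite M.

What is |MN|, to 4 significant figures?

61.87

The virtual corner opposite M is at (-58.30, 29.90). Tangency of A1 to UN means the radius CN is perpendicular to UN and A1 meets AZ tangentially, so CA is at right angles to AZ, with radius 9.2, so the center C sits 9.2 in from both sides at C = (-49.10, 20.70). That places the tangent points at N = (-58.30, 20.70) on UN and A = (-49.10, 29.90) on AZ. Then |MN| = |N − M| = 61.87.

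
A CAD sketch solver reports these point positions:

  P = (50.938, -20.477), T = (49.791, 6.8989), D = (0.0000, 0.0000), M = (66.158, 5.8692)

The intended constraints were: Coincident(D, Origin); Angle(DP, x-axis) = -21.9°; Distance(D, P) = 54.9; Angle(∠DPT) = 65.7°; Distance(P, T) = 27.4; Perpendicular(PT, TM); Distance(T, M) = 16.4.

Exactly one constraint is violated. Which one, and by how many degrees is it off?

Perpendicular(PT, TM) — off by 6.00°.

D = (0.00, 0.00) ✓; DP at -21.90° ✓; |DP| = 54.90 ✓; ∠DPT = 65.70° ✓; |PT| = 27.40 ✓; ∠(PT, TM) = 96.00° ✗; |TM| = 16.40 ✓.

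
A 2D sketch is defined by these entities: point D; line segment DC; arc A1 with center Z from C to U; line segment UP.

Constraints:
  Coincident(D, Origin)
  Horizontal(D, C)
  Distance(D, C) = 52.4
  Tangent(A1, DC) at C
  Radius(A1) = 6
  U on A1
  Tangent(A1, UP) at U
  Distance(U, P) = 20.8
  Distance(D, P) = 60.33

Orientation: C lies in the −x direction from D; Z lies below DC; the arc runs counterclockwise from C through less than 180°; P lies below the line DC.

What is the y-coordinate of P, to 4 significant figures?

-27.61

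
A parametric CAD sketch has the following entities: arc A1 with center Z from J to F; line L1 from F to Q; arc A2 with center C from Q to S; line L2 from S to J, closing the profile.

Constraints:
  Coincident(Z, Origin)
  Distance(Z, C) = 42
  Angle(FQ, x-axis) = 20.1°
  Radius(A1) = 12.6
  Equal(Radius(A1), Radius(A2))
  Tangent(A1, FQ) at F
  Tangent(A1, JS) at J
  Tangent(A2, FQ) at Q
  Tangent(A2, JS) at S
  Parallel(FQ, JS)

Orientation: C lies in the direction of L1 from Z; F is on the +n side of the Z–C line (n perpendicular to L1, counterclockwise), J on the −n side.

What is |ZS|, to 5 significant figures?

43.849

Tangency of A1 to both parallel lines with radius 12.6 puts F and J at Z ± 12.6·n: F = (-4.3301, 11.833), J = (4.3301, -11.833). Equal radii place Q and S the same way about C: Q = C + 12.6·n = (35.112, 26.266), S = C − 12.6·n = (43.772, 2.6011). Then |ZS| = |S − Z| = 43.849.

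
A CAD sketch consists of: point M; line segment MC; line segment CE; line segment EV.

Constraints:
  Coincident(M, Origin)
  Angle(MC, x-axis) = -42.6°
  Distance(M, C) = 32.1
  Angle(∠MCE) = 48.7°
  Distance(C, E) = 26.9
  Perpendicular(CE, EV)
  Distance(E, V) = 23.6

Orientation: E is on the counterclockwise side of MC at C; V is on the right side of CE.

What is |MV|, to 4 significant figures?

48.06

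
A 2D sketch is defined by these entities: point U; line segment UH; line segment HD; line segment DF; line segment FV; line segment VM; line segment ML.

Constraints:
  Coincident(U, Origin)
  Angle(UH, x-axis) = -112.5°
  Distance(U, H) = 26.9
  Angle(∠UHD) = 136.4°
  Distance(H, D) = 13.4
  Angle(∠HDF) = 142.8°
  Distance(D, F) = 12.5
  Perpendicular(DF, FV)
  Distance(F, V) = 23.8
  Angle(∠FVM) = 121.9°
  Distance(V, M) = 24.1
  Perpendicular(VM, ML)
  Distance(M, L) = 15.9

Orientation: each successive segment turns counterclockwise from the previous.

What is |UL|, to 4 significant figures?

11.70

∠FVM = 121.9° gives VM at 116.4° from the x-axis; with |VM| = 24.1, M = (6.955, -2.086). VM is perpendicular to ML, so ML runs at -153.6°; with |ML| = 15.9, L = (-7.286, -9.156). Then |UL| = |L − U| = 11.70.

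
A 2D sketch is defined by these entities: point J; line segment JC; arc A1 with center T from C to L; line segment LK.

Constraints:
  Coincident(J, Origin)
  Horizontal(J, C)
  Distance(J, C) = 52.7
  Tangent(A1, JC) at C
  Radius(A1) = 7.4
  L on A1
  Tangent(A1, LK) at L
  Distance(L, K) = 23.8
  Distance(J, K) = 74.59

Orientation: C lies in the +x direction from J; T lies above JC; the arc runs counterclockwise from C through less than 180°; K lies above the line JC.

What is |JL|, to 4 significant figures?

59.40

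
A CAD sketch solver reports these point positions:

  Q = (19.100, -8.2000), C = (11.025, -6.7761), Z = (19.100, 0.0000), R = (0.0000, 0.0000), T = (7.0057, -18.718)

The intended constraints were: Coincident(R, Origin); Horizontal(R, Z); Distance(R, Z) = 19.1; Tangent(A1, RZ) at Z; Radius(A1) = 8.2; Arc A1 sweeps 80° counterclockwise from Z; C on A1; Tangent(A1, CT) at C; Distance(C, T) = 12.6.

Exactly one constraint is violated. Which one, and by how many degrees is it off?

Tangent(A1, CT) at C — off by 8.60°.

R = (0.00, 0.00) ✓; R.y = 0.00, Z.y = 0.00 ✓; |RZ| = 19.10 ✓; ∠(QZ, ZR) = 90.00° ✓; |QZ| = 8.200 ✓; bearing(Q→C) − bearing(Q→Z) = 80.00° ✓; |QC| = 8.200 ✓; ∠(QC, CT) = 98.60° ✗; |CT| = 12.60 ✓.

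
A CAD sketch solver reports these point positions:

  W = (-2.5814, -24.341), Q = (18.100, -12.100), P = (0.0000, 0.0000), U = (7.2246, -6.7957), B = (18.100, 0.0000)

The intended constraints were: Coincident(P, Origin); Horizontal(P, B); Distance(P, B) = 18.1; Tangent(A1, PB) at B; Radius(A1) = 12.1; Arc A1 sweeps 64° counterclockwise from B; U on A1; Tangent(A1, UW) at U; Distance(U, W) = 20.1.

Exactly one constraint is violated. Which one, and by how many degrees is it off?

Tangent(A1, UW) at U — off by 3.20°.

P = (0.00, 0.00) ✓; P.y = 0.00, B.y = 0.00 ✓; |PB| = 18.10 ✓; ∠(QB, BP) = 90.00° ✓; |QB| = 12.10 ✓; bearing(Q→U) − bearing(Q→B) = 64.00° ✓; |QU| = 12.10 ✓; ∠(QU, UW) = 93.20° ✗; |UW| = 20.10 ✓.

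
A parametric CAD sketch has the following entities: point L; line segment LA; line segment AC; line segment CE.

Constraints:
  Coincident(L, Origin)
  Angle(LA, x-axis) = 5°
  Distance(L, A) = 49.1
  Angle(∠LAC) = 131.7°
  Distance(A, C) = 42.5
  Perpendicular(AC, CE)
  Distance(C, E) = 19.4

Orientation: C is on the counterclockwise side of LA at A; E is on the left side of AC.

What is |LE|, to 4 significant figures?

77.12

L is at the origin; LA runs at 5.0° with length 49.1, so A = 49.1·(cos 5.0°, sin 5.0°) = (48.91, 4.279). ∠LAC = 131.7°, so AC runs at 5.0° + (180° − 131.7°) = 53.30° from the x-axis; with |AC| = 42.5, C = A + 42.5·(cos 53.30°, sin 53.30°) = (74.31, 38.35). The perpendicularity gives CE at right angles to AC; with |CE| = 19.4 on the left of AC, E = C + 19.4·(-0.8018, 0.5976) = (58.76, 49.95). Then |LE| = |E − L| = 77.12.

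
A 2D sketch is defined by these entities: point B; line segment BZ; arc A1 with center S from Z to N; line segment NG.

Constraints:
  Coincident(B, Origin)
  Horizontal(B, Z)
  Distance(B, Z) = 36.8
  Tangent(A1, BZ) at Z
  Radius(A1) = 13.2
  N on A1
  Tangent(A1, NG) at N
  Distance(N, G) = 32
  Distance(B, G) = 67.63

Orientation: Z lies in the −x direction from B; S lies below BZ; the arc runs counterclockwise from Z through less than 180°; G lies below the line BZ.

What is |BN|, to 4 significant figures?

51.66

B is at the origin; B and Z share the same y with |BZ| = 36.8 and Z on the −x side, so Z = (-36.80, 0.000). Since A1 is tangent to BZ there, SZ ⟂ BZ, so S = Z + (0, -13.2) = (-36.80, -13.20). Since SN ⟂ NG (tangency), |SG| = √(13.2² + 32.0²) = 34.62 regardless of where N sits on A1. So G lies on both circle(B, 67.63) and circle(S, 34.62); the below-BZ intersection is G = (-50.49, -44.99). N is the foot of the tangent from G: N = (-50.00, -13.00).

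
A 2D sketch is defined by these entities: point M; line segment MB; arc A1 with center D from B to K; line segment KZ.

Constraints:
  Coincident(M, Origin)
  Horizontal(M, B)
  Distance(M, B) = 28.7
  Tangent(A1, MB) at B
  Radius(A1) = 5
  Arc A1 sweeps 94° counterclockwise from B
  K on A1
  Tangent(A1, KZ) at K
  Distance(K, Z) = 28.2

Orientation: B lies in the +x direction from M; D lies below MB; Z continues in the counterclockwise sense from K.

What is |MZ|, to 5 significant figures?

42.194

On A1, B sits at bearing 90° from D; a 94° counterclockwise sweep puts K at bearing 184°, so K = D + 5.0·(cos 184°, sin 184°) = (23.712, -5.3488). Tangency of A1 to KZ means the radius DK is perpendicular to KZ, so KZ runs along (−sin 184°, cos 184°); with |KZ| = 28.2, Z = (25.679, -33.480). Then |MZ| = |Z − M| = 42.194.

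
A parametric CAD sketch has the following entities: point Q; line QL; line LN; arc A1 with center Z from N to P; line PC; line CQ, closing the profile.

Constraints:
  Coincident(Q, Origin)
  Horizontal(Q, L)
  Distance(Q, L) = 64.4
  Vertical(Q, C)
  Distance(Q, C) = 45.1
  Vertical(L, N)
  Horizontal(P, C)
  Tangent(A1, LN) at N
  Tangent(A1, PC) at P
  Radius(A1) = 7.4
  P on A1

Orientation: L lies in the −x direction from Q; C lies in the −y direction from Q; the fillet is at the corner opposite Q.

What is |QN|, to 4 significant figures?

74.62

Q is at the origin; QL is horizontal with |QL| = 64.4 and L on the −x side, so L = (-64.40, 0.000). QC is vertical with |QC| = 45.1 and C on the −y side, so C = (0.000, -45.10). The virtual corner opposite Q is at (-64.40, -45.10). Since A1 is tangent to LN there, ZN ⟂ LN and tangency of A1 to PC means the radius ZP is perpendicular to PC, with radius 7.4, so the center Z sits 7.4 in from both sides at Z = (-57.00, -37.70). That places the tangent points at N = (-64.40, -37.70) on LN and P = (-57.00, -45.10) on PC. Then |QN| = |N − Q| = 74.62.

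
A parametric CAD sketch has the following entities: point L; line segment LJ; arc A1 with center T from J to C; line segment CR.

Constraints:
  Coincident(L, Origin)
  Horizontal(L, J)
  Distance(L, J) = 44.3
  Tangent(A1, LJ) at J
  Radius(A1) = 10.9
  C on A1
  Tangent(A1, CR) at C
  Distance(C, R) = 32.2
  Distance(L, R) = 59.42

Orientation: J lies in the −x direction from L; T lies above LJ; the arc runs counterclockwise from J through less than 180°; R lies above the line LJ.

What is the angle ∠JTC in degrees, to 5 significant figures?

100.31°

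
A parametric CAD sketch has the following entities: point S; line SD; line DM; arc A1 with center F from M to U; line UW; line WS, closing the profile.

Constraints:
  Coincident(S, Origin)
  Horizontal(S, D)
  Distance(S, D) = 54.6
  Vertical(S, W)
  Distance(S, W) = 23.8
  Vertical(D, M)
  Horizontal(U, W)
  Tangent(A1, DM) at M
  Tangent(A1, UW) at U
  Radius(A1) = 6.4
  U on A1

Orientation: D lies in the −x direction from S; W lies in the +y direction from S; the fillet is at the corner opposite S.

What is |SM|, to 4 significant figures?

57.31

S is at the origin; SD is horizontal with |SD| = 54.6 and D on the −x side, so D = (-54.60, 0.000). S and W share the same x with |SW| = 23.8 and W on the +y side, so W = (0.000, 23.80). The virtual corner opposite S is at (-54.60, 23.80). A1 meets DM tangentially, so FM is at right angles to DM and the tangent condition forces FU to be normal to UW, with radius 6.4, so the center F sits 6.4 in from both sides at F = (-48.20, 17.40). That places the tangent points at M = (-54.60, 17.40) on DM and U = (-48.20, 23.80) on UW. Then |SM| = |M − S| = 57.31.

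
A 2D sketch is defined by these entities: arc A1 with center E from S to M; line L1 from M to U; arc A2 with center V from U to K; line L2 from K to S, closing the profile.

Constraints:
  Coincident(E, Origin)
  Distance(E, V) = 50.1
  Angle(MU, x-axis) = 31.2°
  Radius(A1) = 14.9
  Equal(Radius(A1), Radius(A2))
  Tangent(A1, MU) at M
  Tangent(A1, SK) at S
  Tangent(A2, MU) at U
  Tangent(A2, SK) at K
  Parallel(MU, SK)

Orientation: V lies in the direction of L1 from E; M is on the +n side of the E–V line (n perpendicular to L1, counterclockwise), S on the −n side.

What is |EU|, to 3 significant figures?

52.3

The slot axis is L1's direction at 31.2°, so u = (cos 31.2°, sin 31.2°) = (0.855, 0.518) and n = (−sin 31.2°, cos 31.2°) = (-0.518, 0.855). E is at the origin and V lies 50.1 along u from E, so V = 50.1·u = (42.9, 26.0). Tangency of A1 to both parallel lines with radius 14.9 puts M and S at E ± 14.9·n: M = (-7.72, 12.7), S = (7.72, -12.7). Equal radii place U and K the same way about V: U = V + 14.9·n = (35.1, 38.7), K = V − 14.9·n = (50.6, 13.2). Then |EU| = |U − E| = 52.3.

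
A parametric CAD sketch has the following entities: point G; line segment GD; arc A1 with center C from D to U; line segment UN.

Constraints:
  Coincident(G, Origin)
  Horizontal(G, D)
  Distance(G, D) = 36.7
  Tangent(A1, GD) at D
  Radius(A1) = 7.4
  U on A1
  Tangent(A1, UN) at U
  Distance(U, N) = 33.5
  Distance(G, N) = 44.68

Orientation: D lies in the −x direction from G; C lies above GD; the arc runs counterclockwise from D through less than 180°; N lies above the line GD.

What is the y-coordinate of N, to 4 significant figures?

38.62

Checks: |CU| = 7.400 ✓; ∠(CU, UN) = 90.00° ✓; |UN| = 33.50 ✓; |GN| = 44.68 ✓.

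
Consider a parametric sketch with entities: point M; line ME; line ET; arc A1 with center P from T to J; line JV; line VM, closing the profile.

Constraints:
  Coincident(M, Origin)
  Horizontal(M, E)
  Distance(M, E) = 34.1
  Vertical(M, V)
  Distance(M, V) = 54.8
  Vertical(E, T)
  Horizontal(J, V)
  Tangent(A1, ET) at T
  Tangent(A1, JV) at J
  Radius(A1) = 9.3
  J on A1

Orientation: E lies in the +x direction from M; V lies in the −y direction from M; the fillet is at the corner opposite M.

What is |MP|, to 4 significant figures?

51.82

M is at the origin; ME is horizontal with |ME| = 34.1 and E on the +x side, so E = (34.10, 0.000). MV is vertical with |MV| = 54.8 and V on the −y side, so V = (0.000, -54.80). The virtual corner opposite M is at (34.10, -54.80). Tangency of A1 to ET means the radius PT is perpendicular to ET and the tangent condition forces PJ to be normal to JV, with radius 9.3, so the center P sits 9.3 in from both sides at P = (24.80, -45.50). Then |MP| = |P − M| = 51.82.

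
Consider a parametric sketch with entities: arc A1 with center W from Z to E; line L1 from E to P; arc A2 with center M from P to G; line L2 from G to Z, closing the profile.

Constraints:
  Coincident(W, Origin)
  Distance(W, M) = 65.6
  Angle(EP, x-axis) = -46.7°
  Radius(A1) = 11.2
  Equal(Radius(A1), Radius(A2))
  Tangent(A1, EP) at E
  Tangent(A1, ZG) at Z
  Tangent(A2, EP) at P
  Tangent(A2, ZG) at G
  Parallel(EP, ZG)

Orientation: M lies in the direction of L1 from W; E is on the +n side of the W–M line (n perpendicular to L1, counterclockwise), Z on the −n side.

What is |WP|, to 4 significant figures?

66.55

Tangency of A1 to both parallel lines with radius 11.2 puts E and Z at W ± 11.2·n: E = (8.151, 7.681), Z = (-8.151, -7.681). Equal radii place P and G the same way about M: P = M + 11.2·n = (53.14, -40.06), G = M − 11.2·n = (36.84, -55.42). Then |WP| = |P − W| = 66.55.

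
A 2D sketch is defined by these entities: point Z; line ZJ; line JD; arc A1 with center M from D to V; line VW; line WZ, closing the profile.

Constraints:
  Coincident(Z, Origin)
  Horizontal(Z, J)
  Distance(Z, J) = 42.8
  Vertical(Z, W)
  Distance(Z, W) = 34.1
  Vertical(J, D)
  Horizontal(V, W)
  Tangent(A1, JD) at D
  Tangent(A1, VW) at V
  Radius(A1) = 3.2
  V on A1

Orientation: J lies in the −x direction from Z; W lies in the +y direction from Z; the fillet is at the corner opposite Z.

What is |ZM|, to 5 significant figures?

50.229

Z is at the origin; Z and J share the same y with |ZJ| = 42.8 and J on the −x side, so J = (-42.800, 0.0000). Z and W share the same x with |ZW| = 34.1 and W on the +y side, so W = (0.0000, 34.100). The virtual corner opposite Z is at (-42.800, 34.100). Since A1 is tangent to JD there, MD ⟂ JD and the tangent condition forces MV to be normal to VW, with radius 3.2, so the center M sits 3.2 in from both sides at M = (-39.600, 30.900). Then |ZM| = |M − Z| = 50.229.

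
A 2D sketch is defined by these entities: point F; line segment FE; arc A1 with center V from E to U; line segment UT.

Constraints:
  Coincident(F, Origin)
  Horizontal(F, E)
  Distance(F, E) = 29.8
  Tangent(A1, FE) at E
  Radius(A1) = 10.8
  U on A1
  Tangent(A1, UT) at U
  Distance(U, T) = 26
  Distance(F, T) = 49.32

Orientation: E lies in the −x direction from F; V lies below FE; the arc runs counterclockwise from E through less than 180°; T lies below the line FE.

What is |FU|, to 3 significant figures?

42.5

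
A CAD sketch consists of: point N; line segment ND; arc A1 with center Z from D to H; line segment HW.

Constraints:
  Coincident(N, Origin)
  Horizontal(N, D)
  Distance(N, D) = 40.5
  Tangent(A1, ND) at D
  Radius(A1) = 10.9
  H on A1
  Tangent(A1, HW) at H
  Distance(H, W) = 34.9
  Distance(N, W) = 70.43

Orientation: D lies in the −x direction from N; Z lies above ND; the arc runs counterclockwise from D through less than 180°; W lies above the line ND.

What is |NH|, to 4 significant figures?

36.75

N is at the origin; ND is horizontal with |ND| = 40.5 and D on the −x side, so D = (-40.50, 0.000). The tangent condition forces ZD to be normal to ND, so Z = D + (0, 10.9) = (-40.50, 10.90). Since ZH ⟂ HW (tangency), |ZW| = √(10.9² + 34.9²) = 36.56 regardless of where H sits on A1. So W lies on both circle(N, 70.43) and circle(Z, 36.56); the above-ND intersection is W = (-54.42, 44.71). H is the foot of the tangent from W: H = (-32.12, 17.87).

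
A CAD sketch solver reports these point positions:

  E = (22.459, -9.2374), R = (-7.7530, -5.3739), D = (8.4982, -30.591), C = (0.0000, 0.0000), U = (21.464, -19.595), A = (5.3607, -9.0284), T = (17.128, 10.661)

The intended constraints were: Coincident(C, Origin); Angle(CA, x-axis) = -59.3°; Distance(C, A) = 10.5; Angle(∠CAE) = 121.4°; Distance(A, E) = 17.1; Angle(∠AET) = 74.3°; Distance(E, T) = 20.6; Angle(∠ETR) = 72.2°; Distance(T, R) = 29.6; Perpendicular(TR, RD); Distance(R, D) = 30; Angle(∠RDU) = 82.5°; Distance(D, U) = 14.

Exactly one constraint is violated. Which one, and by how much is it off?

Distance(D, U) = 14 — off by 3.00.

C = (0.00, 0.00) ✓; CA at -59.30° ✓; |CA| = 10.50 ✓; ∠CAE = 121.4° ✓; |AE| = 17.10 ✓; ∠AET = 74.30° ✓; |ET| = 20.60 ✓; ∠ETR = 72.20° ✓; |TR| = 29.60 ✓; ∠(TR, RD) = 90.00° ✓; |RD| = 30.00 ✓; ∠RDU = 82.50° ✓; |DU| = 17.00 ✗.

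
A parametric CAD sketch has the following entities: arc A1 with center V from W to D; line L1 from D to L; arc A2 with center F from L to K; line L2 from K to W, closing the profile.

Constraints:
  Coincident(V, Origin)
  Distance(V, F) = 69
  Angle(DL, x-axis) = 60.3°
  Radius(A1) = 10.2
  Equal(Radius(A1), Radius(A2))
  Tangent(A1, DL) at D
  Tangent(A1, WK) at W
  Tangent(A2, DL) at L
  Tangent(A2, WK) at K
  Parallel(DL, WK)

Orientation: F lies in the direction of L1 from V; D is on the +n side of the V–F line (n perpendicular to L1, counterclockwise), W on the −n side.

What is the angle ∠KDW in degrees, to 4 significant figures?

73.53°

The slot axis is L1's direction at 60.3°, so u = (cos 60.3°, sin 60.3°) = (0.4955, 0.8686) and n = (−sin 60.3°, cos 60.3°) = (-0.8686, 0.4955). V is at the origin and F lies 69.0 along u from V, so F = 69.0·u = (34.19, 59.94). Tangency of A1 to both parallel lines with radius 10.2 puts D and W at V ± 10.2·n: D = (-8.860, 5.054), W = (8.860, -5.054). Equal radii place L and K the same way about F: L = F + 10.2·n = (25.33, 64.99), K = F − 10.2·n = (43.05, 54.88). Then cos ∠KDW = DK·DW / (|DK||DW|), giving 73.53°.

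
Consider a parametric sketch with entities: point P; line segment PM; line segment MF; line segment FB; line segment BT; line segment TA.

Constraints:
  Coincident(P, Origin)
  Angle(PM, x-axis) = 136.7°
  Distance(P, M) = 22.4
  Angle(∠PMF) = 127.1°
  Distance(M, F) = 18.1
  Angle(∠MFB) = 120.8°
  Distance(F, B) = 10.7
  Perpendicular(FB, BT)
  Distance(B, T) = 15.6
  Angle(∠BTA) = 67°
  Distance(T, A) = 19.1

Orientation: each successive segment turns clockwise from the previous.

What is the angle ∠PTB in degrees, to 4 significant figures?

150.9°

∠MFB = 120.8° gives FB at 24.60° from the x-axis; with |FB| = 10.7, B = (-4.618, 37.81). FB is perpendicular to BT, so BT runs at -65.40°; with |BT| = 15.6, T = (1.875, 23.63). Then cos ∠PTB = TP·TB / (|TP||TB|), giving 150.9°.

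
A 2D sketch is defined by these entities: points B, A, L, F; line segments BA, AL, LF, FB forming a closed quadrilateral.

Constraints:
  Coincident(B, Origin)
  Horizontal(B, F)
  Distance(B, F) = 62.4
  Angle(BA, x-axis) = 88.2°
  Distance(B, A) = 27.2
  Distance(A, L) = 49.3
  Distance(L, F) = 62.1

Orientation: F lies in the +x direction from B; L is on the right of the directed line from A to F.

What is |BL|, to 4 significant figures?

22.41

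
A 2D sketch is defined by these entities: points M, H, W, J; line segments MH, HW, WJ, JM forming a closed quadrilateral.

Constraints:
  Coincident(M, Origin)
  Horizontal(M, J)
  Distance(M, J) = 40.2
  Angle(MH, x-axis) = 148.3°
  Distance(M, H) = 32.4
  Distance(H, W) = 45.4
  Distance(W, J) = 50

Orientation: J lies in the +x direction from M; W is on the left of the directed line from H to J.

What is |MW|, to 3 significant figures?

42.2

Checks: |HW| = 45.40 ✓; |WJ| = 50.00 ✓.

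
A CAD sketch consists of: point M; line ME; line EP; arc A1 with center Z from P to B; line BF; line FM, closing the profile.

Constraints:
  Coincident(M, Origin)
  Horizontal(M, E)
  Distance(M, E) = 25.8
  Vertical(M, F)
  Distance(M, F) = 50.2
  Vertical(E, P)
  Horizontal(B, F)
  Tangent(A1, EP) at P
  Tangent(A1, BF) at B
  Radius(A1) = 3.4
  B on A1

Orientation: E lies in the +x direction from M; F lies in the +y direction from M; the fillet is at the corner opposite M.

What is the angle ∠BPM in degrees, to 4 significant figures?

106.1°

M is at the origin; M and E share the same y with |ME| = 25.8 and E on the +x side, so E = (25.80, 0.000). MF is vertical with |MF| = 50.2 and F on the +y side, so F = (0.000, 50.20). The virtual corner opposite M is at (25.80, 50.20). Tangency of A1 to EP means the radius ZP is perpendicular to EP and tangency of A1 to BF means the radius ZB is perpendicular to BF, with radius 3.4, so the center Z sits 3.4 in from both sides at Z = (22.40, 46.80). That places the tangent points at P = (25.80, 46.80) on EP and B = (22.40, 50.20) on BF. Then cos ∠BPM = PB·PM / (|PB||PM|), giving 106.1°.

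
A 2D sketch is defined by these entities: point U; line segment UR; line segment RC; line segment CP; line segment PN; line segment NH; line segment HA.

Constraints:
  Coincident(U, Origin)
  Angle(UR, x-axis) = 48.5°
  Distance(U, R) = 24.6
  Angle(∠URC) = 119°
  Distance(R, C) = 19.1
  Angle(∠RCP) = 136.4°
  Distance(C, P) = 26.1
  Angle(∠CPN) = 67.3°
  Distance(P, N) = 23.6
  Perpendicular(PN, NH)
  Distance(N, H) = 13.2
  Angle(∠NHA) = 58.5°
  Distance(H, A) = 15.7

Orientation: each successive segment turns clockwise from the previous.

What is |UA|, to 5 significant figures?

38.772

The perpendicularity gives NH at right angles to PN, so NH runs at 101.20°; with |NH| = 13.2, H = (23.790, 0.99167). ∠NHA = 58.5° gives HA at -20.300° from the x-axis; with |HA| = 15.7, A = (38.515, -4.4552). Then |UA| = |A − U| = 38.772.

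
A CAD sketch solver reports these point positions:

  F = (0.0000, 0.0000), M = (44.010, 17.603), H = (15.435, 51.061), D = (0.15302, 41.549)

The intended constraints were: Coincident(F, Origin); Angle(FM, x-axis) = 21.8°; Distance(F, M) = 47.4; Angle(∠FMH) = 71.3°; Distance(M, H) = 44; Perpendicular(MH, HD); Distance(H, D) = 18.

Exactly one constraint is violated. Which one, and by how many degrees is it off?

Perpendicular(MH, HD) — off by 8.60°.

F = (0.00, 0.00) ✓; FM at 21.80° ✓; |FM| = 47.40 ✓; ∠FMH = 71.30° ✓; |MH| = 44.00 ✓; ∠(MH, HD) = 81.40° ✗; |HD| = 18.00 ✓.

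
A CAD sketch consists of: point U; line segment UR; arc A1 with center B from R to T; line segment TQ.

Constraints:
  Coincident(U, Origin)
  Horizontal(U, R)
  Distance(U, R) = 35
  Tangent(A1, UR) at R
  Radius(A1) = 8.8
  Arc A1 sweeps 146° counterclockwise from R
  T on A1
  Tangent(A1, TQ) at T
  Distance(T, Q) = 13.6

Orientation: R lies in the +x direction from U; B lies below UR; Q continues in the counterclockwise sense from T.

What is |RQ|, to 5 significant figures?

24.538

On A1, R sits at bearing 90° from B; a 146° counterclockwise sweep puts T at bearing 236°, so T = B + 8.8·(cos 236°, sin 236°) = (30.079, -16.096). Tangency of A1 to TQ means the radius BT is perpendicular to TQ, so TQ runs along (−sin 236°, cos 236°); with |TQ| = 13.6, Q = (41.354, -23.701). Then |RQ| = |Q − R| = 24.538.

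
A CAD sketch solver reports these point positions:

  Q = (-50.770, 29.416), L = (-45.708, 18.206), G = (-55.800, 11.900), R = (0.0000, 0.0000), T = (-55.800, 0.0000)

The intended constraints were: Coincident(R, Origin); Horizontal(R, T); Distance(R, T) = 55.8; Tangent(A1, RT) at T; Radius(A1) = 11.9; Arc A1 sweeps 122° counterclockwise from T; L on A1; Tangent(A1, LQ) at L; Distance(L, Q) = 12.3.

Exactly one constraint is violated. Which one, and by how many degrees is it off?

Tangent(A1, LQ) at L — off by 7.70°.

R = (0.00, 0.00) ✓; R.y = 0.00, T.y = 0.00 ✓; |RT| = 55.80 ✓; ∠(GT, TR) = 90.00° ✓; |GT| = 11.90 ✓; bearing(G→L) − bearing(G→T) = 122.0° ✓; |GL| = 11.90 ✓; ∠(GL, LQ) = 97.70° ✗; |LQ| = 12.30 ✓.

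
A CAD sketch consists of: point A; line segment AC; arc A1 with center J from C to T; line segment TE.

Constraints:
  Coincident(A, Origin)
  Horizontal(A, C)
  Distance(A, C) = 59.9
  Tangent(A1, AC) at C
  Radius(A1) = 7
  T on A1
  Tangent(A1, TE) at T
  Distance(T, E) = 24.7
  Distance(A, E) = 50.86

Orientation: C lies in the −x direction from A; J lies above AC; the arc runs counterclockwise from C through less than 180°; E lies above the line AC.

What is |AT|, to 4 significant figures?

53.68

A is at the origin; A and C share the same y with |AC| = 59.9 and C on the −x side, so C = (-59.90, 0.000). A1 meets AC tangentially, so JC is at right angles to AC, so J = C + (0, 7) = (-59.90, 7.000). Since JT ⟂ TE (tangency), |JE| = √(7.0² + 24.7²) = 25.67 regardless of where T sits on A1. So E lies on both circle(A, 50.86) and circle(J, 25.67); the above-AC intersection is E = (-43.34, 26.62). T is the foot of the tangent from E: T = (-53.52, 4.114).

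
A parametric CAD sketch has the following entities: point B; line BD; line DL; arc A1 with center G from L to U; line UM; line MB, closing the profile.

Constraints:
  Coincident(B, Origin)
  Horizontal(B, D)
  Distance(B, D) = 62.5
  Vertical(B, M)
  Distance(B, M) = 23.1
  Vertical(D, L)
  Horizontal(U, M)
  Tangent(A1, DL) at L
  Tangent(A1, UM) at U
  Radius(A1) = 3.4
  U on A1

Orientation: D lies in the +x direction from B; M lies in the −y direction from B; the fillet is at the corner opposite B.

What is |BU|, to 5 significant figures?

63.454

The virtual corner opposite B is at (62.500, -23.100). The tangent condition forces GL to be normal to DL and since A1 is tangent to UM there, GU ⟂ UM, with radius 3.4, so the center G sits 3.4 in from both sides at G = (59.100, -19.700). That places the tangent points at L = (62.500, -19.700) on DL and U = (59.100, -23.100) on UM. Then |BU| = |U − B| = 63.454.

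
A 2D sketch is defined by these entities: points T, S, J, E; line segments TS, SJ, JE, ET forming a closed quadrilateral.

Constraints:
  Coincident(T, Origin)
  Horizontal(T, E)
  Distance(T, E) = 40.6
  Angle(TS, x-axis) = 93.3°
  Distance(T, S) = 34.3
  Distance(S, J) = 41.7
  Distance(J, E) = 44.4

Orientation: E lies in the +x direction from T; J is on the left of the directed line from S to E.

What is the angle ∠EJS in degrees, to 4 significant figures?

78.71°

Checks: |SJ| = 41.70 ✓; |JE| = 44.40 ✓.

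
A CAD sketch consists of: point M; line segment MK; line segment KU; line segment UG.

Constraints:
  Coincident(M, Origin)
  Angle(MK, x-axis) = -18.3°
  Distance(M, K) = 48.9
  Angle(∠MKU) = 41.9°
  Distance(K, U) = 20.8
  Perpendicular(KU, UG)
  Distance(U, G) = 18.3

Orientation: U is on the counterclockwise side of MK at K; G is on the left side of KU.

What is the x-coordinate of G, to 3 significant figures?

20.2

M is at the origin; MK runs at -18.3° with length 48.9, so K = 48.9·(cos -18.3°, sin -18.3°) = (46.4, -15.4). ∠MKU = 41.9°, so KU runs at -18.3° + (180° − 41.9°) = 120° from the x-axis; with |KU| = 20.8, U = K + 20.8·(cos 120°, sin 120°) = (36.1, 2.70). KU is perpendicular to UG; with |UG| = 18.3 on the left of KU, G = U + 18.3·(-0.868, -0.497) = (20.2, -6.40). So G.x = 20.2.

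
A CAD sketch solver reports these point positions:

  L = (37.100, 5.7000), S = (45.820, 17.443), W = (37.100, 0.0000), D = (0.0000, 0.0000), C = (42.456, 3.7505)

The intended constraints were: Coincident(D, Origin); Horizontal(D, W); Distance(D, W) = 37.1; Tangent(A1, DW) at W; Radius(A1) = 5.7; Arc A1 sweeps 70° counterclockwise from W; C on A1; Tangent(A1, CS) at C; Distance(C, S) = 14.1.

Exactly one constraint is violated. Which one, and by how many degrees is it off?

Tangent(A1, CS) at C — off by 6.20°.

D = (0.00, 0.00) ✓; D.y = 0.00, W.y = 0.00 ✓; |DW| = 37.10 ✓; ∠(LW, WD) = 90.00° ✓; |LW| = 5.700 ✓; bearing(L→C) − bearing(L→W) = 70.00° ✓; |LC| = 5.700 ✓; ∠(LC, CS) = 83.80° ✗; |CS| = 14.10 ✓.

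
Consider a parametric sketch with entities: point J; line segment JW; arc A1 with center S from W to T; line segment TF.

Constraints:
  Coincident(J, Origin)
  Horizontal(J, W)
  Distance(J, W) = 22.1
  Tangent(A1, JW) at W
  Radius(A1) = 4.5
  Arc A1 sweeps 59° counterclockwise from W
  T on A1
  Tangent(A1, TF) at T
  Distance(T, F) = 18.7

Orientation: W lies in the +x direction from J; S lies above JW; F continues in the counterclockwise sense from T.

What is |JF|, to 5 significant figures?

39.977

J is at the origin; JW is horizontal with |JW| = 22.1 and W on the +x side, so W = (22.100, 0.0000). Tangency of A1 to JW means the radius SW is perpendicular to JW, so S = W + (0, 4.5) = (22.100, 4.5000). On A1, W sits at bearing -90° from S; a 59° counterclockwise sweep puts T at bearing -31°, so T = S + 4.5·(cos -31°, sin -31°) = (25.957, 2.1823). The tangent condition forces ST to be normal to TF, so TF runs along (−sin -31°, cos -31°); with |TF| = 18.7, F = (35.588, 18.211). Then |JF| = |F − J| = 39.977.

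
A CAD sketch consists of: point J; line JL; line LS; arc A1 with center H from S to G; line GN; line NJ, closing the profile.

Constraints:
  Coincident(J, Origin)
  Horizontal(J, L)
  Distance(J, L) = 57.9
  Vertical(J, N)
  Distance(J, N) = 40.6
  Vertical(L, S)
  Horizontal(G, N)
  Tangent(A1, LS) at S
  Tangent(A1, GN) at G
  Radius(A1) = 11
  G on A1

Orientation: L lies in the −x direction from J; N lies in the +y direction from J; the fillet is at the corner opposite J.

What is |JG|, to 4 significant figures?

62.03

J is at the origin; J and L share the same y with |JL| = 57.9 and L on the −x side, so L = (-57.90, 0.000). JN is vertical with |JN| = 40.6 and N on the +y side, so N = (0.000, 40.60). The virtual corner opposite J is at (-57.90, 40.60). The tangent condition forces HS to be normal to LS and tangency of A1 to GN means the radius HG is perpendicular to GN, with radius 11.0, so the center H sits 11.0 in from both sides at H = (-46.90, 29.60). That places the tangent points at S = (-57.90, 29.60) on LS and G = (-46.90, 40.60) on GN. Then |JG| = |G − J| = 62.03.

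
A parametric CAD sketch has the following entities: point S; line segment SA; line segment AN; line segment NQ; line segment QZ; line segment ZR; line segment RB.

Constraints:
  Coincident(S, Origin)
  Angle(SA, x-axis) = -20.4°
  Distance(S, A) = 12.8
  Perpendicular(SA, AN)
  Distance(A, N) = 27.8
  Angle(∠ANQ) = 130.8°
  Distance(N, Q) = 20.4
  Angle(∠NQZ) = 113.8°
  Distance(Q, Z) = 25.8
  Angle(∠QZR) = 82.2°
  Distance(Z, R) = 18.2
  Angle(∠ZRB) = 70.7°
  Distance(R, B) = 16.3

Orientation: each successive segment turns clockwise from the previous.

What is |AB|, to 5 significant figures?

33.566

S is at the origin; SA runs at -20.4° with length 12.8, so A = (11.997, -4.4617). SA ⟂ AN, so AN runs at -110.40°; with |AN| = 27.8, N = (2.3069, -30.518). ∠ANQ = 130.8° gives NQ at -159.60° from the x-axis; with |NQ| = 20.4, Q = (-16.814, -37.629). ∠NQZ = 113.8° gives QZ at 134.20° from the x-axis; with |QZ| = 25.8, Z = (-34.801, -19.133). ∠QZR = 82.2° gives ZR at 36.400° from the x-axis; with |ZR| = 18.2, R = (-20.151, -8.3325). ∠ZRB = 70.7° gives RB at -72.900° from the x-axis; with |RB| = 16.3, B = (-15.359, -23.912). Then |AB| = |B − A| = 33.566.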